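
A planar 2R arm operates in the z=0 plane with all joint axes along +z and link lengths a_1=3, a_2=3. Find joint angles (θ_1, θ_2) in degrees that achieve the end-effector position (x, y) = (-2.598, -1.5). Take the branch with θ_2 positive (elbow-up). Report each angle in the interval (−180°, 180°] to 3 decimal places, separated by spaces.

cos θ_2 = (8.9996−3²−3²)/(2·3·3) = -0.5000; θ_2 = 120.0015° (elbow-up)
β = atan2(-1.5000,-2.5980) = -149.9993°; ψ = atan2(2.5980,1.4999) = 60.0007°
θ_1 = β − ψ = -210.0000°

150.000 120.001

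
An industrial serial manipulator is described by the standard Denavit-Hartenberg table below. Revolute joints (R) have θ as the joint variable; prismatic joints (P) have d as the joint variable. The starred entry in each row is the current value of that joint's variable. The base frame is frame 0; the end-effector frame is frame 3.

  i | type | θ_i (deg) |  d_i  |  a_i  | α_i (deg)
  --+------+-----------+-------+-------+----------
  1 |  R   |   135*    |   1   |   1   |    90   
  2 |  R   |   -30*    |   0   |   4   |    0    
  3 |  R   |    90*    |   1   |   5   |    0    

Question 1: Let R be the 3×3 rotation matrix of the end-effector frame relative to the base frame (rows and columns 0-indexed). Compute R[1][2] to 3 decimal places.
End-effector z-axis (col 2 of R) = (0.7071,0.7071,0.0000)
R[1][2] = 0.7071

0.707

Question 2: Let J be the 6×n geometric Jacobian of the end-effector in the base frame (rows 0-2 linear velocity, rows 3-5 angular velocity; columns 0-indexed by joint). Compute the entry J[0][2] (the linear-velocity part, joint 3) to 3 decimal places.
axis z_2 = (0.7071,0.7071,0.0000); lever o_n−o_2 = (-1.0607,2.4749,4.3301)
cross product → J_v[:, 2] = (3.0619,-3.0619,2.5000)
J_ω[:, 2] = z_2
entry J[0][2] = 3.0619

3.062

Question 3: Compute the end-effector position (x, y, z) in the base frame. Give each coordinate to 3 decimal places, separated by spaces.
after link 1: o_1 = (-0.7071, 0.7071, 1.0000)
after link 2: o_2 = (-3.1566, 3.1566, -1.0000)
after link 3: o_3 = (-4.2173, 5.6315, 3.3301)

-4.217 5.631 3.330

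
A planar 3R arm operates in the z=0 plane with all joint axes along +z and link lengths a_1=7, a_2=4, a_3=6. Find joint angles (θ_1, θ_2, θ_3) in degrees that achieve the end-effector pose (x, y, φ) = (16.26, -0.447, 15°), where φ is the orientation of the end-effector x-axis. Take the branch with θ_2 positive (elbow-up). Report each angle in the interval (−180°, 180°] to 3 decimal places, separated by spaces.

-21.635 29.986 6.649

wrist centre = target − a_3·(cos φ, sin φ) = (10.4644, -1.9999)
cos θ_2 = (113.5043−7²−4²)/(2·7·4) = 0.8661; θ_2 = 29.9860° (elbow-up)
β = atan2(-1.9999,10.4644) = -10.8196°; ψ = atan2(1.9992,10.4646) = 10.8155°
θ_1 = β − ψ = -21.6351°
θ_3 = φ − θ_1 − θ_2 = 6.6491° (wrapped to (-180°,180°])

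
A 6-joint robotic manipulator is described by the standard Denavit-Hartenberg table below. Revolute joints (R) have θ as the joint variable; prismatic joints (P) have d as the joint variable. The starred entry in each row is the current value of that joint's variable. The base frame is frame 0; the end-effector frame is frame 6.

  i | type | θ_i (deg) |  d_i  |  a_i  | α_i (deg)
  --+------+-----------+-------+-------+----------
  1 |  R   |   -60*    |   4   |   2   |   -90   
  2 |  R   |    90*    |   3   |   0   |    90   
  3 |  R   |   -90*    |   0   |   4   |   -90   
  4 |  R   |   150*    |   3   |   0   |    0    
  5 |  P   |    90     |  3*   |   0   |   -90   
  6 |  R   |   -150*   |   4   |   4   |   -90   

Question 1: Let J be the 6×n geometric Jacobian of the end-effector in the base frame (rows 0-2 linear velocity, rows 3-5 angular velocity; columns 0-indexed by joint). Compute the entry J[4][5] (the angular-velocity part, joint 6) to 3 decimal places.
-0.866

axis z_5 = (-0.5000,-0.8660,-0.0000); lever o_n−o_5 = (-5.0000,-1.7321,-2.0000)
cross product → J_v[:, 5] = (1.7321,-1.0000,-3.4641)
J_ω[:, 5] = z_5
entry J[4][5] = -0.8660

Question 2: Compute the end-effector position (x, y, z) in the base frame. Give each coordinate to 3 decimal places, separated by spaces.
after link 1: o_1 = (1.0000, -1.7321, 4.0000)
after link 2: o_2 = (3.5981, -0.2321, 4.0000)
after link 3: o_3 = (0.1340, -2.2321, 4.0000)
after link 4: o_4 = (0.1340, -2.2321, 1.0000)
after link 5: o_5 = (0.1340, -2.2321, -2.0000)
after link 6: o_6 = (-4.8660, -3.9641, -4.0000)

-4.866 -3.964 -4.000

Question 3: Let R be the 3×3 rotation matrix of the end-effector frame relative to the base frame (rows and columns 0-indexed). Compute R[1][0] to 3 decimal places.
0.433

End-effector x-axis (col 0 of R) = (-0.7500,0.4330,-0.5000)
R[1][0] = 0.4330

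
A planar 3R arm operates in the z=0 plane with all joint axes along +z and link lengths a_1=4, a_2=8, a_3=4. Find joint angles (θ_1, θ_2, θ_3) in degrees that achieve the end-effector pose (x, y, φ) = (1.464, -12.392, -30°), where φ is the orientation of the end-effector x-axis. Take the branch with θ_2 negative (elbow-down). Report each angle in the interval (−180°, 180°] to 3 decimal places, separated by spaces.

-59.996 -60.006 90.003

wrist centre = target − a_3·(cos φ, sin φ) = (-2.0001, -10.3920)
cos θ_2 = (111.9941−4²−8²)/(2·4·8) = 0.4999; θ_2 = -60.0061° (elbow-down)
β = atan2(-10.3920,-2.0001) = -100.8942°; ψ = atan2(-6.9286,7.9993) = -40.8978°
θ_1 = β − ψ = -59.9965°
θ_3 = φ − θ_1 − θ_2 = 90.0026° (wrapped to (-180°,180°])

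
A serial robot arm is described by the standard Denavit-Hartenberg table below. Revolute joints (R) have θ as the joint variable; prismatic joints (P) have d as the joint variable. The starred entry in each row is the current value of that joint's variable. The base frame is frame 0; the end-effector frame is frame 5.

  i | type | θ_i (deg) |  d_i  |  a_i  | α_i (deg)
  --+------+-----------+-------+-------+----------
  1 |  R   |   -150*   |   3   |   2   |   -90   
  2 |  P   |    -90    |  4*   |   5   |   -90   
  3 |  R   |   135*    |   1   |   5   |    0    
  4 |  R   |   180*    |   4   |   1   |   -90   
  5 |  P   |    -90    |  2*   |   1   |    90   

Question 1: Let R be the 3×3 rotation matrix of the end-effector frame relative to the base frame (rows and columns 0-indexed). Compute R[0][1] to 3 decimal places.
End-effector y-axis (col 1 of R) = (-0.3536,0.6124,0.7071)
R[0][1] = -0.3536

-0.354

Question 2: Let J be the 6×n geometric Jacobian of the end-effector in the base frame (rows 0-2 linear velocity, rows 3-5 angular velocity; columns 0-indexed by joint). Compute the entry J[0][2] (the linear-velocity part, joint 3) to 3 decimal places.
axis z_2 = (-0.8660,-0.5000,-0.0000); lever o_n−o_2 = (-7.3175,0.6742,-1.4142)
cross product → J_v[:, 2] = (0.7071,-1.2247,-4.2426)
J_ω[:, 2] = z_2
entry J[0][2] = 0.7071

0.707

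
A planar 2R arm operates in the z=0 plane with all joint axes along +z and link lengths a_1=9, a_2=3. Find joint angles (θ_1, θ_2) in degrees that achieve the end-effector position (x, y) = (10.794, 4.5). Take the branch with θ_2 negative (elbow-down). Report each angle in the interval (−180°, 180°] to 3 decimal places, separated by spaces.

cos θ_2 = (136.7604−9²−3²)/(2·9·3) = 0.8659; θ_2 = -30.0105° (elbow-down)
β = atan2(4.5000,10.7940) = 22.6312°; ψ = atan2(-1.5005,11.5978) = -7.3717°
θ_1 = β − ψ = 30.0029°

30.003 -30.010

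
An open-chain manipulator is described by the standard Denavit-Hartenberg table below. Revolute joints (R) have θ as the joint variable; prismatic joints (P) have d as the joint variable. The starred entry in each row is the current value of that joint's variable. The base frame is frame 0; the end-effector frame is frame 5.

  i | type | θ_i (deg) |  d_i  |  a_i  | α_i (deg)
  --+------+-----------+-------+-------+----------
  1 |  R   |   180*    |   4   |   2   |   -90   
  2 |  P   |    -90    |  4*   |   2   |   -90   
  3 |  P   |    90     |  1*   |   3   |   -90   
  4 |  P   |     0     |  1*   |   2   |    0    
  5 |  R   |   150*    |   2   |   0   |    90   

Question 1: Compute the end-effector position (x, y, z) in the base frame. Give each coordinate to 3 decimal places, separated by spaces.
-3.000 1.000 3.000

after link 1: o_1 = (-2.0000, 0.0000, 4.0000)
after link 2: o_2 = (-2.0000, -4.0000, 6.0000)
after link 3: o_3 = (-3.0000, -1.0000, 6.0000)
after link 4: o_4 = (-3.0000, 1.0000, 5.0000)
after link 5: o_5 = (-3.0000, 1.0000, 3.0000)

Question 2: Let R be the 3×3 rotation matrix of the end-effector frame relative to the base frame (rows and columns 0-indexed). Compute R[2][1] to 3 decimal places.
End-effector y-axis (col 1 of R) = (-0.0000,-0.0000,-1.0000)
R[2][1] = -1.0000

-1.000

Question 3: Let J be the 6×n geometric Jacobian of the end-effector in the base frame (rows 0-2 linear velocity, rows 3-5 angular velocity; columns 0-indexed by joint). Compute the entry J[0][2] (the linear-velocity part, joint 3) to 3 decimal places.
-1.000

prismatic axis z_2 = (-1.0000,0.0000,-0.0000)
J_v[:, 2] = z_2; J_ω[:, 2] = (0,0,0)
entry J[0][2] = -1.0000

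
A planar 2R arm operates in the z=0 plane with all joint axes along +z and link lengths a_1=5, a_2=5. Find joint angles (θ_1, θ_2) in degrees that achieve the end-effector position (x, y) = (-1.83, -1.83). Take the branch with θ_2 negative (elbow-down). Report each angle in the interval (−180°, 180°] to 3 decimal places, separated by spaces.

-59.999 -150.002

cos θ_2 = (6.6978−5²−5²)/(2·5·5) = -0.8660; θ_2 = -150.0021° (elbow-down)
β = atan2(-1.8300,-1.8300) = -135.0000°; ψ = atan2(-2.4998,0.6698) = -75.0011°
θ_1 = β − ψ = -59.9989°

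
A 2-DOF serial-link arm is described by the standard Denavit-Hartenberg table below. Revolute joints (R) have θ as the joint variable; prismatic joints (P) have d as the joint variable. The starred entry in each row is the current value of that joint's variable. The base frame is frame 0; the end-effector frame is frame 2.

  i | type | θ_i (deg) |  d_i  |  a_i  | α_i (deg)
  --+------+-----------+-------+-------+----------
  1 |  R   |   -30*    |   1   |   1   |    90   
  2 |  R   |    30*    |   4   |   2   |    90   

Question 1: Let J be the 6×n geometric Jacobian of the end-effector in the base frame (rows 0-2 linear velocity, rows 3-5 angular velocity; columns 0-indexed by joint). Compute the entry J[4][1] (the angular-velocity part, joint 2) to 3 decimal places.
axis z_1 = (-0.5000,-0.8660,0.0000); lever o_n−o_1 = (-0.5000,-4.3301,1.0000)
cross product → J_v[:, 1] = (-0.8660,0.5000,1.7321)
J_ω[:, 1] = z_1
entry J[4][1] = -0.8660

-0.866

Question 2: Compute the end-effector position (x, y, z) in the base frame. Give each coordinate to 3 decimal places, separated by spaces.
after link 1: o_1 = (0.8660, -0.5000, 1.0000)
after link 2: o_2 = (0.3660, -4.8301, 2.0000)

0.366 -4.830 2.000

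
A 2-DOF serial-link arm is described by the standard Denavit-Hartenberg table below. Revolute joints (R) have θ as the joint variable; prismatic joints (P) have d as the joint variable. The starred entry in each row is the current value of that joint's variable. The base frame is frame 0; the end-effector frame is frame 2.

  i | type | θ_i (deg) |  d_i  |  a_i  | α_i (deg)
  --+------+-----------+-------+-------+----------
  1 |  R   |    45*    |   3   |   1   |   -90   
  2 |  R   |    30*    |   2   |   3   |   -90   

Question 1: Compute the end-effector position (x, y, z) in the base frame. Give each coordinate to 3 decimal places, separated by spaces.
after link 1: o_1 = (0.7071, 0.7071, 3.0000)
after link 2: o_2 = (1.1300, 3.9584, 1.5000)

1.130 3.958 1.500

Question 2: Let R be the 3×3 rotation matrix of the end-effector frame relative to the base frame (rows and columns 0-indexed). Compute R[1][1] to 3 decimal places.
-0.707

End-effector y-axis (col 1 of R) = (0.7071,-0.7071,-0.0000)
R[1][1] = -0.7071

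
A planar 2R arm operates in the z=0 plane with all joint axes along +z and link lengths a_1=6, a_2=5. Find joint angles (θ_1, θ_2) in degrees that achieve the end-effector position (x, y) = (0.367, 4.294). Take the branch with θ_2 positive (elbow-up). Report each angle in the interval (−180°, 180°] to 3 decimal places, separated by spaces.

cos θ_2 = (18.5731−6²−5²)/(2·6·5) = -0.7071; θ_2 = 135.0006° (elbow-up)
β = atan2(4.2940,0.3670) = 85.1149°; ψ = atan2(3.5355,2.4644) = 55.1215°
θ_1 = β − ψ = 29.9934°

29.993 135.001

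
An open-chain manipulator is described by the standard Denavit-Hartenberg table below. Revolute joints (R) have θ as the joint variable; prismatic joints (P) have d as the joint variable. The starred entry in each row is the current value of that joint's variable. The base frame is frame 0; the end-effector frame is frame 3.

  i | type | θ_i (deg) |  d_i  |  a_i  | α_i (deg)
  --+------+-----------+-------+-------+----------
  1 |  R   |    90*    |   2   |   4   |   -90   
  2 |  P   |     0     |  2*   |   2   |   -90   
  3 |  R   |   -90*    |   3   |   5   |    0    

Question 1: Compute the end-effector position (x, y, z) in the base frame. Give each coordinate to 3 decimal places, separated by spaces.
after link 1: o_1 = (0.0000, 4.0000, 2.0000)
after link 2: o_2 = (-2.0000, 6.0000, 2.0000)
after link 3: o_3 = (-7.0000, 6.0000, -1.0000)

-7.000 6.000 -1.000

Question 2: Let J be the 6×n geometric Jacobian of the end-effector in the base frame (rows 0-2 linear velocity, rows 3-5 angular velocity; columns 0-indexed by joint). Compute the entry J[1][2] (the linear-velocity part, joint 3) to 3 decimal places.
axis z_2 = (-0.0000,0.0000,-1.0000); lever o_n−o_2 = (-5.0000,0.0000,-3.0000)
cross product → J_v[:, 2] = (0.0000,5.0000,-0.0000)
J_ω[:, 2] = z_2
entry J[1][2] = 5.0000

5.000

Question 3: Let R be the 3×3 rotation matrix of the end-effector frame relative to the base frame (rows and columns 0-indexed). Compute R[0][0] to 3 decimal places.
-1.000

End-effector x-axis (col 0 of R) = (-1.0000,0.0000,0.0000)
R[0][0] = -1.0000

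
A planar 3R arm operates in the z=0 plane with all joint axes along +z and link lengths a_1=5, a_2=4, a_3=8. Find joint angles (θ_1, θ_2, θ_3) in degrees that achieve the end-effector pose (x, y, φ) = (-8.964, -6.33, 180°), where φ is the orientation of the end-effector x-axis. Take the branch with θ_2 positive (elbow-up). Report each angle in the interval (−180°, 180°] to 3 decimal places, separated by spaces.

wrist centre = target − a_3·(cos φ, sin φ) = (-0.9640, -6.3300)
cos θ_2 = (40.9982−5²−4²)/(2·5·4) = -0.0000; θ_2 = 90.0026° (elbow-up)
β = atan2(-6.3300,-0.9640) = -98.6591°; ψ = atan2(4.0000,4.9998) = 38.6608°
θ_1 = β − ψ = -137.3199°
θ_3 = φ − θ_1 − θ_2 = -132.6827° (wrapped to (-180°,180°])

-137.320 90.003 -132.683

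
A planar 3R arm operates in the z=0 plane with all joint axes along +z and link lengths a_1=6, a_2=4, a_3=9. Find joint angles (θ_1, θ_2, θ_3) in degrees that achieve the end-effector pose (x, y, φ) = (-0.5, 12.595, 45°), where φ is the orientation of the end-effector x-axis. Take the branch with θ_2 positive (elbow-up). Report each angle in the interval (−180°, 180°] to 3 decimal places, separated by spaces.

wrist centre = target − a_3·(cos φ, sin φ) = (-6.8640, 6.2310)
cos θ_2 = (85.9398−6²−4²)/(2·6·4) = 0.7071; θ_2 = 45.0022° (elbow-up)
β = atan2(6.2310,-6.8640) = 137.7671°; ψ = atan2(2.8285,8.8283) = 17.7651°
θ_1 = β − ψ = 120.0020°
θ_3 = φ − θ_1 − θ_2 = -120.0042° (wrapped to (-180°,180°])

120.002 45.002 -120.004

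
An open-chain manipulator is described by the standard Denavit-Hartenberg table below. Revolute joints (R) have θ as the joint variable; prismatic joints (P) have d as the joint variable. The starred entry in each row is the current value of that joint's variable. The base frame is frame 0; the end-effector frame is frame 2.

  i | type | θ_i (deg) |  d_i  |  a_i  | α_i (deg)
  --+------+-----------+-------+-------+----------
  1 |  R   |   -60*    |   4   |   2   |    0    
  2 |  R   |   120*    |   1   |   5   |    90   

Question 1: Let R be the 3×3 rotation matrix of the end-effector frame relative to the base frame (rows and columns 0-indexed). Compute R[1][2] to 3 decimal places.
-0.500

End-effector z-axis (col 2 of R) = (0.8660,-0.5000,0.0000)
R[1][2] = -0.5000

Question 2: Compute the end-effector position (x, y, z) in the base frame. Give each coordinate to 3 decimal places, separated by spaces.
after link 1: o_1 = (1.0000, -1.7321, 4.0000)
after link 2: o_2 = (3.5000, 2.5981, 5.0000)

3.500 2.598 5.000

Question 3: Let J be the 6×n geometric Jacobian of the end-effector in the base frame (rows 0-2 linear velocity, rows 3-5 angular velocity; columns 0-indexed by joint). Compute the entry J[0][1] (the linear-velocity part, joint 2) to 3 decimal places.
axis z_1 = (0.0000,0.0000,1.0000); lever o_n−o_1 = (2.5000,4.3301,1.0000)
cross product → J_v[:, 1] = (-4.3301,2.5000,0.0000)
J_ω[:, 1] = z_1
entry J[0][1] = -4.3301

-4.330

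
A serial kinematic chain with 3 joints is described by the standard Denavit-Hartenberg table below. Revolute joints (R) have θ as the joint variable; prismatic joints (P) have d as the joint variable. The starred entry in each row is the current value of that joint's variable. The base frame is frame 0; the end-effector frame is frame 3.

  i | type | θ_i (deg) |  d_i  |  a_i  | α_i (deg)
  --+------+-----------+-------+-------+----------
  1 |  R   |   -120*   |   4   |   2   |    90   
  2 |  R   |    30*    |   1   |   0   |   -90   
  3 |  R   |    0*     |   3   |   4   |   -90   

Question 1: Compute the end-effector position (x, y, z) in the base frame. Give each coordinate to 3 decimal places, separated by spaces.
after link 1: o_1 = (-1.0000, -1.7321, 4.0000)
after link 2: o_2 = (-1.8660, -1.2321, 4.0000)
after link 3: o_3 = (-2.8481, -2.9330, 8.5981)

-2.848 -2.933 8.598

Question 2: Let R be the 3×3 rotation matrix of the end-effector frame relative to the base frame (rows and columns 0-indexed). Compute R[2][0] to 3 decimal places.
End-effector x-axis (col 0 of R) = (-0.4330,-0.7500,0.5000)
R[2][0] = 0.5000

0.500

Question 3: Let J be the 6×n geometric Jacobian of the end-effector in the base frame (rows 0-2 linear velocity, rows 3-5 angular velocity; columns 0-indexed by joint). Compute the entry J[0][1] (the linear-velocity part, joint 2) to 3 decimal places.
2.299

axis z_1 = (-0.8660,0.5000,0.0000); lever o_n−o_1 = (-1.8481,-1.2010,4.5981)
cross product → J_v[:, 1] = (2.2990,3.9821,1.9641)
J_ω[:, 1] = z_1
entry J[0][1] = 2.2990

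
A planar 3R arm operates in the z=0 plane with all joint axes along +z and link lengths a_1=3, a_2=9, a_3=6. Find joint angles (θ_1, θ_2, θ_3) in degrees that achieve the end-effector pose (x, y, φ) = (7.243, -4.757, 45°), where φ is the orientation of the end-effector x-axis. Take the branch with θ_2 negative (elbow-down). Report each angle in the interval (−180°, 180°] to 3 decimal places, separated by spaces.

wrist centre = target − a_3·(cos φ, sin φ) = (3.0004, -8.9996)
cos θ_2 = (89.9957−3²−9²)/(2·3·9) = -0.0001; θ_2 = -90.0046° (elbow-down)
β = atan2(-8.9996,3.0004) = -71.5623°; ψ = atan2(-9.0000,2.9993) = -71.5692°
θ_1 = β − ψ = 0.0069°
θ_3 = φ − θ_1 − θ_2 = 134.9977° (wrapped to (-180°,180°])

0.007 -90.005 134.998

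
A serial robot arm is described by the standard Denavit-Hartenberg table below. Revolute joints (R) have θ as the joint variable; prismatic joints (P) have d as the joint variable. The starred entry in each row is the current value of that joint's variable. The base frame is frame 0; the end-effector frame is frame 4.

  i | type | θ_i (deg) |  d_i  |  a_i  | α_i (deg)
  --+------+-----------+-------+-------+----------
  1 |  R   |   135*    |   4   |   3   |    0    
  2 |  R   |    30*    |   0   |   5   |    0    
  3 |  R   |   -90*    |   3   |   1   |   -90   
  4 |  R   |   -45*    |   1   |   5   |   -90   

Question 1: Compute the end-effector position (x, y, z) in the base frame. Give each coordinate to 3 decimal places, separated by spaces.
-6.743 8.055 10.536

after link 1: o_1 = (-2.1213, 2.1213, 4.0000)
after link 2: o_2 = (-6.9509, 3.4154, 4.0000)
after link 3: o_3 = (-6.6921, 4.3813, 7.0000)
after link 4: o_4 = (-6.7430, 8.0552, 10.5355)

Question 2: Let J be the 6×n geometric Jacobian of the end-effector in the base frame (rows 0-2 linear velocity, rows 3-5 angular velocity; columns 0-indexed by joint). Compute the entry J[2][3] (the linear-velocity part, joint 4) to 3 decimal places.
-3.536

axis z_3 = (-0.9659,0.2588,0.0000); lever o_n−o_3 = (-0.0509,3.6739,3.5355)
cross product → J_v[:, 3] = (0.9151,3.4151,-3.5355)
J_ω[:, 3] = z_3
entry J[2][3] = -3.5355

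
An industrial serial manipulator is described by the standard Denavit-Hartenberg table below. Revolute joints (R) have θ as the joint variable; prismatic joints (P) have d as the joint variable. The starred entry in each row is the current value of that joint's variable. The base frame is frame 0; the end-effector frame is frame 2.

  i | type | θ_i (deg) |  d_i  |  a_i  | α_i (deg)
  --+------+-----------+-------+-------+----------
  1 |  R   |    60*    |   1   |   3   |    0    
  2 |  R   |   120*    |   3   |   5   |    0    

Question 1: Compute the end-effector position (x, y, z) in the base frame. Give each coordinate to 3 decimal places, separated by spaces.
after link 1: o_1 = (1.5000, 2.5981, 1.0000)
after link 2: o_2 = (-3.5000, 2.5981, 4.0000)

-3.500 2.598 4.000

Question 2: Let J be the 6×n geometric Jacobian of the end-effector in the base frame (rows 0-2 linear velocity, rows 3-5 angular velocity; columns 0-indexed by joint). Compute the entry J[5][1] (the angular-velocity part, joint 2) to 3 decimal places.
1.000

axis z_1 = (0.0000,0.0000,1.0000); lever o_n−o_1 = (-5.0000,0.0000,3.0000)
cross product → J_v[:, 1] = (-0.0000,-5.0000,0.0000)
J_ω[:, 1] = z_1
entry J[5][1] = 1.0000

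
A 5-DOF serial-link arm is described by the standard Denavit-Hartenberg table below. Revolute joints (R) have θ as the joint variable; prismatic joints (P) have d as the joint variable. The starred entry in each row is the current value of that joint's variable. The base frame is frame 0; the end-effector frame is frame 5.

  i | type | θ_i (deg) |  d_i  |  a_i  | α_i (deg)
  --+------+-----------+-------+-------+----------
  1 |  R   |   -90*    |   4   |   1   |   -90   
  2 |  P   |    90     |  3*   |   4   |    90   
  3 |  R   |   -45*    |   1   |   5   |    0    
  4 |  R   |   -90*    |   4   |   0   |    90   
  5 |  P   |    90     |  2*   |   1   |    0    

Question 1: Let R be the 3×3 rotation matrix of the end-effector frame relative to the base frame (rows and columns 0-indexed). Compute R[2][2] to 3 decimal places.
0.707

End-effector z-axis (col 2 of R) = (0.7071,0.0000,0.7071)
R[2][2] = 0.7071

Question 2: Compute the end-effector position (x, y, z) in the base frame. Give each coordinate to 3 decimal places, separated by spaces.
0.879 -7.000 -2.121

after link 1: o_1 = (0.0000, -1.0000, 4.0000)
after link 2: o_2 = (3.0000, -1.0000, 0.0000)
after link 3: o_3 = (-0.5355, -2.0000, -3.5355)
after link 4: o_4 = (-0.5355, -6.0000, -3.5355)
after link 5: o_5 = (0.8787, -7.0000, -2.1213)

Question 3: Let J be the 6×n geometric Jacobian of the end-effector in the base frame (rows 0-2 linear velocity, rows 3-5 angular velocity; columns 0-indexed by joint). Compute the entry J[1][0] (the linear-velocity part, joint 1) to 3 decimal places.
0.879

axis z_0 = ẑ; lever o_n−o_0 = (0.8787,-7.0000,-2.1213)
cross product → J_v[:, 0] = (7.0000,0.8787,-0.0000)
J_ω[:, 0] = z_0
entry J[1][0] = 0.8787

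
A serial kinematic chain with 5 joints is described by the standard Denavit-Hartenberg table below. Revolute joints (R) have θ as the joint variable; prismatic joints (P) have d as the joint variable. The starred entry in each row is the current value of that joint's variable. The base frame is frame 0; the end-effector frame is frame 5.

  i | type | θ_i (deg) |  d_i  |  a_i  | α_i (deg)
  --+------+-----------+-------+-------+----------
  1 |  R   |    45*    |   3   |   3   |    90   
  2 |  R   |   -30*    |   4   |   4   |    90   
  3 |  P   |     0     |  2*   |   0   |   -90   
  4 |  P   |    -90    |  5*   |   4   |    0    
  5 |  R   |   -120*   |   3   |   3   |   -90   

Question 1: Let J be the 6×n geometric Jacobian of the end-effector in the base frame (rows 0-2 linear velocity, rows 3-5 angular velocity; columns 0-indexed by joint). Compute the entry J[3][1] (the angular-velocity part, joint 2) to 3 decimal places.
0.707

axis z_1 = (0.7071,-0.7071,0.0000); lever o_n−o_1 = (7.7528,-9.2178,-4.5981)
cross product → J_v[:, 1] = (3.2513,3.2513,-1.0359)
J_ω[:, 1] = z_1
entry J[3][1] = 0.7071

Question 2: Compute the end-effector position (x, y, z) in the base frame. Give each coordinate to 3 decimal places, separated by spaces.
9.874 -7.096 -1.598

after link 1: o_1 = (2.1213, 2.1213, 3.0000)
after link 2: o_2 = (7.3992, 1.7424, 1.0000)
after link 3: o_3 = (6.6921, 1.0353, -0.7321)
after link 4: o_4 = (8.8135, -3.9145, -4.1962)
after link 5: o_5 = (9.8741, -7.0965, -1.5981)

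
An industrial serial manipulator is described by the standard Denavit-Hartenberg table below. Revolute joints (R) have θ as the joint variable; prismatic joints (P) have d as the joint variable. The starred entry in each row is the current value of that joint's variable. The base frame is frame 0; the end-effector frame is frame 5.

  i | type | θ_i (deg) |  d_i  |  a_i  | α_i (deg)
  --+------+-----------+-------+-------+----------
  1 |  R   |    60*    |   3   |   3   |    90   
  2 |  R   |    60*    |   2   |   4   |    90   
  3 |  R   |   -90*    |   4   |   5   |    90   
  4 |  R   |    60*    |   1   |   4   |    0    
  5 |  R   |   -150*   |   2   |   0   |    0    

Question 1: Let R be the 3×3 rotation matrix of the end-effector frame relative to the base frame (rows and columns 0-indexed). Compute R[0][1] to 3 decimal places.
-0.866

End-effector y-axis (col 1 of R) = (-0.8660,0.5000,0.0000)
R[0][1] = -0.8660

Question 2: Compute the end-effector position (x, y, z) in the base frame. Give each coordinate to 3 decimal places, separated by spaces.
after link 1: o_1 = (1.5000, 2.5981, 3.0000)
after link 2: o_2 = (4.2321, 3.3301, 6.4641)
after link 3: o_3 = (1.6340, 8.8301, 4.4641)
after link 4: o_4 = (1.1519, 11.9952, 1.8660)
after link 5: o_5 = (0.6519, 11.1292, 0.1340)

0.652 11.129 0.134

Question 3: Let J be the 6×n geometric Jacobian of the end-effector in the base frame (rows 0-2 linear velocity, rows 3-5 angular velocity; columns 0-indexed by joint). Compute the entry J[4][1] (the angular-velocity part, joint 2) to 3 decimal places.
axis z_1 = (0.8660,-0.5000,0.0000); lever o_n−o_1 = (-0.8481,8.5311,-2.8660)
cross product → J_v[:, 1] = (1.4330,2.4821,6.9641)
J_ω[:, 1] = z_1
entry J[4][1] = -0.5000

-0.500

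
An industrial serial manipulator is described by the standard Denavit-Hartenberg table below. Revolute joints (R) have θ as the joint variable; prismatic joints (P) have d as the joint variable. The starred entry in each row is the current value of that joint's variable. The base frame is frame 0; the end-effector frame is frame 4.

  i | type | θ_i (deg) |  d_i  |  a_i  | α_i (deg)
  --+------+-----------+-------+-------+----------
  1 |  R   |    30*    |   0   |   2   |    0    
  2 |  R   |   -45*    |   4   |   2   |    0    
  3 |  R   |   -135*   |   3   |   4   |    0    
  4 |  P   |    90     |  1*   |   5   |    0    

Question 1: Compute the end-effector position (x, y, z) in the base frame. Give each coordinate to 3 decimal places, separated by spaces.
2.700 -5.848 8.000

after link 1: o_1 = (1.7321, 1.0000, 0.0000)
after link 2: o_2 = (3.6639, 0.4824, 4.0000)
after link 3: o_3 = (0.1998, -1.5176, 7.0000)
after link 4: o_4 = (2.6998, -5.8478, 8.0000)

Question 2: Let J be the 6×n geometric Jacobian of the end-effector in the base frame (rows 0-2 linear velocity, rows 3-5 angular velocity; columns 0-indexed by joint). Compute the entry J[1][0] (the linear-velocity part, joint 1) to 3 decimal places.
axis z_0 = ẑ; lever o_n−o_0 = (2.6998,-5.8478,8.0000)
cross product → J_v[:, 0] = (5.8478,2.6998,-0.0000)
J_ω[:, 0] = z_0
entry J[1][0] = 2.6998

2.700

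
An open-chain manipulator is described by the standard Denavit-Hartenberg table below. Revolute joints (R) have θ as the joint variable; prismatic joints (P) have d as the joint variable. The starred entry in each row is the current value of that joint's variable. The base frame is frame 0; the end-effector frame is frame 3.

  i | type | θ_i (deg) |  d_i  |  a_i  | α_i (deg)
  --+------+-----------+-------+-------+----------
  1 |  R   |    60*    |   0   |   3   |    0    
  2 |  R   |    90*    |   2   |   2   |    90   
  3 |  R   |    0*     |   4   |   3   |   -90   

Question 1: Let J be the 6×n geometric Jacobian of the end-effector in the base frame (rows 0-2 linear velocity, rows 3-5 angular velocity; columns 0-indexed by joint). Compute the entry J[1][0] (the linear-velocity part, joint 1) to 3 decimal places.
-0.830

axis z_0 = ẑ; lever o_n−o_0 = (-0.8301,8.5622,2.0000)
cross product → J_v[:, 0] = (-8.5622,-0.8301,0.0000)
J_ω[:, 0] = z_0
entry J[1][0] = -0.8301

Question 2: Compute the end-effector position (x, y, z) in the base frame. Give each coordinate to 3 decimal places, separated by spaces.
after link 1: o_1 = (1.5000, 2.5981, 0.0000)
after link 2: o_2 = (-0.2321, 3.5981, 2.0000)
after link 3: o_3 = (-0.8301, 8.5622, 2.0000)

-0.830 8.562 2.000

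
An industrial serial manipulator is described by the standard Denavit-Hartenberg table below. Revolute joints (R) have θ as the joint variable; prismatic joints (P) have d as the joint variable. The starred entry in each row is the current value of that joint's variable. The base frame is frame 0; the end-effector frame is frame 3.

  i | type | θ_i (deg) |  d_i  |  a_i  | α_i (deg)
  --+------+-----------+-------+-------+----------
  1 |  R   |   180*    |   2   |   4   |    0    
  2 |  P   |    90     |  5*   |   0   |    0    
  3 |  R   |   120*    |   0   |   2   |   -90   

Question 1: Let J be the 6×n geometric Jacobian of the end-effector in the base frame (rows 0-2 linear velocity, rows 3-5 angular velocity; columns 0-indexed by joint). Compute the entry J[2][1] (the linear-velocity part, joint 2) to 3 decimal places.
prismatic axis z_1 = (0.0000,0.0000,1.0000)
J_v[:, 1] = z_1; J_ω[:, 1] = (0,0,0)
entry J[2][1] = 1.0000

1.000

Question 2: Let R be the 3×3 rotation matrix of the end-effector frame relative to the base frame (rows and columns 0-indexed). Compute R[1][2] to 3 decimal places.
End-effector z-axis (col 2 of R) = (-0.5000,0.8660,0.0000)
R[1][2] = 0.8660

0.866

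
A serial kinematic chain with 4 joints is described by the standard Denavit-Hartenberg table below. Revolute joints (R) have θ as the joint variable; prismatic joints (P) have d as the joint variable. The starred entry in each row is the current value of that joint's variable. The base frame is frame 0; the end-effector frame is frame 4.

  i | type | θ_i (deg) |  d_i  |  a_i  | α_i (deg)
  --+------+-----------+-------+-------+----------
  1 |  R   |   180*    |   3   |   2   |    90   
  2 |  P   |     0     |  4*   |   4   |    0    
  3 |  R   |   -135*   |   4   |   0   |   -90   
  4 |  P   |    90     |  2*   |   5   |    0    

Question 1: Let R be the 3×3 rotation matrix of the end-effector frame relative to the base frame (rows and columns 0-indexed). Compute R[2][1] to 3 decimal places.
End-effector y-axis (col 1 of R) = (-0.7071,-0.0000,0.7071)
R[2][1] = 0.7071

0.707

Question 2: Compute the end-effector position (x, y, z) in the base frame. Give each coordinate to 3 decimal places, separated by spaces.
after link 1: o_1 = (-2.0000, 0.0000, 3.0000)
after link 2: o_2 = (-6.0000, 4.0000, 3.0000)
after link 3: o_3 = (-6.0000, 8.0000, 3.0000)
after link 4: o_4 = (-7.4142, 3.0000, 1.5858)

-7.414 3.000 1.586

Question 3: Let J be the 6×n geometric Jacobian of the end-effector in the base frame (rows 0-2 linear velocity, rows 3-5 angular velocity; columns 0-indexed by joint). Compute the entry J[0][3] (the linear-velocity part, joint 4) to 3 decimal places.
-0.707

prismatic axis z_3 = (-0.7071,0.0000,-0.7071)
J_v[:, 3] = z_3; J_ω[:, 3] = (0,0,0)
entry J[0][3] = -0.7071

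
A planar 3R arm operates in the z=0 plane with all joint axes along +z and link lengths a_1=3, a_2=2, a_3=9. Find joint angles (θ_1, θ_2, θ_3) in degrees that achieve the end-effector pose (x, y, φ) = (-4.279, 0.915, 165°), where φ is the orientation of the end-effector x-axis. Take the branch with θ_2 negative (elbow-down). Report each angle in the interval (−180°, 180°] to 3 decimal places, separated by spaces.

-0.005 -44.990 -150.005

wrist centre = target − a_3·(cos φ, sin φ) = (4.4143, -1.4144)
cos θ_2 = (21.4868−3²−2²)/(2·3·2) = 0.7072; θ_2 = -44.9899° (elbow-down)
β = atan2(-1.4144,4.4143) = -17.7657°; ψ = atan2(-1.4140,4.4145) = -17.7604°
θ_1 = β − ψ = -0.0053°
θ_3 = φ − θ_1 − θ_2 = -150.0048° (wrapped to (-180°,180°])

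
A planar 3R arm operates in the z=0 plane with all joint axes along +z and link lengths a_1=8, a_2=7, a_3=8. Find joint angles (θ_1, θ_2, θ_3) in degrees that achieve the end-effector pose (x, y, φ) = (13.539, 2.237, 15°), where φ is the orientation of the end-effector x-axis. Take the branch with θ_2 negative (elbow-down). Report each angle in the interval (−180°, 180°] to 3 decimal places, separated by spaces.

59.998 -135.001 90.004

wrist centre = target − a_3·(cos φ, sin φ) = (5.8116, 0.1664)
cos θ_2 = (33.8023−8²−7²)/(2·8·7) = -0.7071; θ_2 = -135.0012° (elbow-down)
β = atan2(0.1664,5.8116) = 1.6405°; ψ = atan2(-4.9496,3.0501) = -58.3571°
θ_1 = β − ψ = 59.9977°
θ_3 = φ − θ_1 − θ_2 = 90.0036° (wrapped to (-180°,180°])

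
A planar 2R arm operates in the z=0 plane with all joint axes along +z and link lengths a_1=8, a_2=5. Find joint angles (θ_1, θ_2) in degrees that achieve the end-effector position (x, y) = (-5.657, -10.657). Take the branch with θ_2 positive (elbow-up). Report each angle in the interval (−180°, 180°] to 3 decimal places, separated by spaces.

cos θ_2 = (145.5733−8²−5²)/(2·8·5) = 0.7072; θ_2 = 44.9952° (elbow-up)
β = atan2(-10.6570,-5.6570) = -117.9605°; ψ = atan2(3.5352,11.5358) = 17.0381°
θ_1 = β − ψ = -134.9985°

-134.999 44.995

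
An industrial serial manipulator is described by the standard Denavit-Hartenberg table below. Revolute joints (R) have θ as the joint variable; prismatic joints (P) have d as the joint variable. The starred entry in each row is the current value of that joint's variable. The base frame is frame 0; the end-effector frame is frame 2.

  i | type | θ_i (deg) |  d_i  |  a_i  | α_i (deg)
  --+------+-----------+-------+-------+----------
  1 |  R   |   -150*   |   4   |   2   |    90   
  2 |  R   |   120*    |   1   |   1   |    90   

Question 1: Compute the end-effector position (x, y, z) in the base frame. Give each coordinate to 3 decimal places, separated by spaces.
after link 1: o_1 = (-1.7321, -1.0000, 4.0000)
after link 2: o_2 = (-1.7990, 0.1160, 4.8660)

-1.799 0.116 4.866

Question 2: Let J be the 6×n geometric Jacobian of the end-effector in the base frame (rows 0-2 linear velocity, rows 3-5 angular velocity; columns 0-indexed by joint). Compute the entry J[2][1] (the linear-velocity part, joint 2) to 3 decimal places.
axis z_1 = (-0.5000,0.8660,0.0000); lever o_n−o_1 = (-0.0670,1.1160,0.8660)
cross product → J_v[:, 1] = (0.7500,0.4330,-0.5000)
J_ω[:, 1] = z_1
entry J[2][1] = -0.5000

-0.500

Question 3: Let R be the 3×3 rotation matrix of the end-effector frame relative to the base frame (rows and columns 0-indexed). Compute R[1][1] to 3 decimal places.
0.866

End-effector y-axis (col 1 of R) = (-0.5000,0.8660,0.0000)
R[1][1] = 0.8660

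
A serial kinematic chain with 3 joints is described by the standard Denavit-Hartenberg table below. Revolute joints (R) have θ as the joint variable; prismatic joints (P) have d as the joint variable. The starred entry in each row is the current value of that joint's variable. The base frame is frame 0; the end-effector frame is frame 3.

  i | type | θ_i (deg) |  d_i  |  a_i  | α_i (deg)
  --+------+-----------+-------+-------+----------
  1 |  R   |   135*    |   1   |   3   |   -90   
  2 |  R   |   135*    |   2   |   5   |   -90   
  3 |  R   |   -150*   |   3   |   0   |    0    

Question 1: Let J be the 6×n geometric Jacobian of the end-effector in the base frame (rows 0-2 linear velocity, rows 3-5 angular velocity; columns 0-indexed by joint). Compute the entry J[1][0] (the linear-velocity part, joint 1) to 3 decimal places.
0.464

axis z_0 = ẑ; lever o_n−o_0 = (0.4645,-3.2929,-0.4142)
cross product → J_v[:, 0] = (3.2929,0.4645,-0.0000)
J_ω[:, 0] = z_0
entry J[1][0] = 0.4645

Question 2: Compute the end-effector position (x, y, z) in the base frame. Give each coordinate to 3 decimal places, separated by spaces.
after link 1: o_1 = (-2.1213, 2.1213, 1.0000)
after link 2: o_2 = (-1.0355, -1.7929, -2.5355)
after link 3: o_3 = (0.4645, -3.2929, -0.4142)

0.464 -3.293 -0.414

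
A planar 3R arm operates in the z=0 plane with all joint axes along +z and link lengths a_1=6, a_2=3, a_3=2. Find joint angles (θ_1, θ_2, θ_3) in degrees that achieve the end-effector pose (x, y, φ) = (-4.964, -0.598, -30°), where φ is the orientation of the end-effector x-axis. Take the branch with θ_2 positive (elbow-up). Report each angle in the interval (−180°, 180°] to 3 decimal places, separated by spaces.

wrist centre = target − a_3·(cos φ, sin φ) = (-6.6961, 0.4020)
cos θ_2 = (44.9987−6²−3²)/(2·6·3) = -0.0000; θ_2 = 90.0021° (elbow-up)
β = atan2(0.4020,-6.6961) = 176.5643°; ψ = atan2(3.0000,5.9999) = 26.5655°
θ_1 = β − ψ = 149.9989°
θ_3 = φ − θ_1 − θ_2 = 89.9990° (wrapped to (-180°,180°])

149.999 90.002 89.999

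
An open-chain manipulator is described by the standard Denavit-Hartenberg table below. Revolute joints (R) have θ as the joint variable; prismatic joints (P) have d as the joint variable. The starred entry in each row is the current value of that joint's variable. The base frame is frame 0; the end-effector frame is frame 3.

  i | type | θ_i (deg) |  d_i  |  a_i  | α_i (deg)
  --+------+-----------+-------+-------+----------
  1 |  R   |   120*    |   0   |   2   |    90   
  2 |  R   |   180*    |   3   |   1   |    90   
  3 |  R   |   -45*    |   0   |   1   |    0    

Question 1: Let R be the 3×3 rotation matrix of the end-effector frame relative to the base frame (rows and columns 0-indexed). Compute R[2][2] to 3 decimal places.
End-effector z-axis (col 2 of R) = (-0.0000,0.0000,1.0000)
R[2][2] = 1.0000

1.000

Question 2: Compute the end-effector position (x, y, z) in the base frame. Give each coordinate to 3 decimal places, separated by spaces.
after link 1: o_1 = (-1.0000, 1.7321, 0.0000)
after link 2: o_2 = (2.0981, 2.3660, 0.0000)
after link 3: o_3 = (1.8393, 1.4001, 0.0000)

1.839 1.400 0.000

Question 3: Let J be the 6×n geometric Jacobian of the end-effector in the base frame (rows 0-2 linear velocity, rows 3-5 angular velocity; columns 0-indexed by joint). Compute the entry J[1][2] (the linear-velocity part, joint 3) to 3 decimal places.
axis z_2 = (-0.0000,0.0000,1.0000); lever o_n−o_2 = (-0.2588,-0.9659,0.0000)
cross product → J_v[:, 2] = (0.9659,-0.2588,0.0000)
J_ω[:, 2] = z_2
entry J[1][2] = -0.2588

-0.259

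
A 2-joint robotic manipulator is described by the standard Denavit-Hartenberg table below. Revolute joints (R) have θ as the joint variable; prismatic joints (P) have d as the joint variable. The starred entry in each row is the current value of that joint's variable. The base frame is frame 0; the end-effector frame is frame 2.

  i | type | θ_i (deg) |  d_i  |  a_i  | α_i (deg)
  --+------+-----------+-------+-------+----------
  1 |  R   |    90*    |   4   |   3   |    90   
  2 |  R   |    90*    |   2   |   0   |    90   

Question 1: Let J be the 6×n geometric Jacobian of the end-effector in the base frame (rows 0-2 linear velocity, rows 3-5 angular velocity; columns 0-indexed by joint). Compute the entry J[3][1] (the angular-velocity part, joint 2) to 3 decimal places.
axis z_1 = (1.0000,-0.0000,0.0000); lever o_n−o_1 = (2.0000,0.0000,0.0000)
cross product → J_v[:, 1] = (-0.0000,0.0000,0.0000)
J_ω[:, 1] = z_1
entry J[3][1] = 1.0000

1.000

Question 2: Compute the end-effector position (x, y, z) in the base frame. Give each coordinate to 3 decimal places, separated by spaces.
after link 1: o_1 = (0.0000, 3.0000, 4.0000)
after link 2: o_2 = (2.0000, 3.0000, 4.0000)

2.000 3.000 4.000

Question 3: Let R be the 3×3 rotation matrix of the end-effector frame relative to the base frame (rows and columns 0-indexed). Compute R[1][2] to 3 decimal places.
End-effector z-axis (col 2 of R) = (0.0000,1.0000,-0.0000)
R[1][2] = 1.0000

1.000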